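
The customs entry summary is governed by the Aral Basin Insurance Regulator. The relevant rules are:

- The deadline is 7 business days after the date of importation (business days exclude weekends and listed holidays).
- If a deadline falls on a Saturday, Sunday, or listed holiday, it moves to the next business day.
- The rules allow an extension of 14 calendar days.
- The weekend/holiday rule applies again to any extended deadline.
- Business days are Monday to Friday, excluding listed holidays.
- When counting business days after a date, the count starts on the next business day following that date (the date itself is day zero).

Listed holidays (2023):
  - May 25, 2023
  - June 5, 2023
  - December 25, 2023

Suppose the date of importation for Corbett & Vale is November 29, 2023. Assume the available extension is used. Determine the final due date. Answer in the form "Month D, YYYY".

December 22, 2023

Starting the day after November 29, 2023 and counting 7 business days lands on December 8, 2023.
December 8, 2023 is a Friday and not a listed holiday, so it stands.
With the 14-day extension, December 8, 2023 becomes December 22, 2023.
December 22, 2023 falls on a Friday, which is a business day, so no adjustment is needed.
Deadline: December 22, 2023.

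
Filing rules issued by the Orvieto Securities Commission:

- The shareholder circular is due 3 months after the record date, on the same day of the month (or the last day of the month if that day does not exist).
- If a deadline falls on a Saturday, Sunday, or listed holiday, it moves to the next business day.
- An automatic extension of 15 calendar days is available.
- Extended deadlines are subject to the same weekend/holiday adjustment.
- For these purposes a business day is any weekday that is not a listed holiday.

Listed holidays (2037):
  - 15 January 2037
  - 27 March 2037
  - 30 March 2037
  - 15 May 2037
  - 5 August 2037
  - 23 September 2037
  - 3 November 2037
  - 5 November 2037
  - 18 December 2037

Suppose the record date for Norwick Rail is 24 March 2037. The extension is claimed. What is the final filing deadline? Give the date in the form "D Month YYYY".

9 July 2037

3 months from 24 March 2037 is 24 June 2037.
24 June 2037 is a Wednesday and not a listed holiday, so it stands.
With the 15-day extension, 24 June 2037 becomes 9 July 2037.
9 July 2037 is a Thursday and not a listed holiday, so it stands.
So the filing is due 9 July 2037.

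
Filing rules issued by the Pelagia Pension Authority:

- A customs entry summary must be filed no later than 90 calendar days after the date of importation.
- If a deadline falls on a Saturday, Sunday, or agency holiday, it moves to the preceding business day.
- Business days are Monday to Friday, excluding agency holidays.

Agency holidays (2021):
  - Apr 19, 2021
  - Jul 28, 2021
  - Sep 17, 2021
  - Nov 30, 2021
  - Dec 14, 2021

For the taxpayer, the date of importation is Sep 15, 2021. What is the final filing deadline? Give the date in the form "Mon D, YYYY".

Dec 13, 2021

From Sep 15, 2021, 90 calendar days later is Dec 14, 2021.
Because Dec 14, 2021 is a listed holiday, the deadline becomes Dec 13, 2021 (Monday).
So the filing is due Dec 13, 2021.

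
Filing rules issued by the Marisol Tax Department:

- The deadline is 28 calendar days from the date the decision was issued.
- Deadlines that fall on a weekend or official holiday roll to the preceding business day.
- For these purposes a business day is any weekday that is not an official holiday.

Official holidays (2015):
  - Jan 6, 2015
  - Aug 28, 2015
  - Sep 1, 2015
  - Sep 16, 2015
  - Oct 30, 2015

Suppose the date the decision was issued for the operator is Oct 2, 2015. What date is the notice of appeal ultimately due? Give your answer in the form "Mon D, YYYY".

28 calendar days after Oct 2, 2015 is Oct 30, 2015.
Oct 30, 2015 is a listed holiday, so it moves to the preceding business day, Oct 29, 2015 (Thursday).
The final due date is Oct 29, 2015.

Oct 29, 2015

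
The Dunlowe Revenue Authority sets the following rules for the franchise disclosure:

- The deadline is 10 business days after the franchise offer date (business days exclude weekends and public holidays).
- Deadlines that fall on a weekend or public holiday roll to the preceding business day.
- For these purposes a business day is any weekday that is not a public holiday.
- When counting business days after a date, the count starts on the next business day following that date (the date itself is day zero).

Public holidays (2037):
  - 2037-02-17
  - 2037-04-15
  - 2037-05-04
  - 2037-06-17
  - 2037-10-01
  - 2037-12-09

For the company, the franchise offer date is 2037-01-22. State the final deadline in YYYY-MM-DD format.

2037-02-05

Counting 10 business days after 2037-01-22 (skipping weekends and listed holidays) reaches 2037-02-05.
Since 2037-02-05 is a Thursday and not a holiday, the date is unchanged.
So the filing is due 2037-02-05.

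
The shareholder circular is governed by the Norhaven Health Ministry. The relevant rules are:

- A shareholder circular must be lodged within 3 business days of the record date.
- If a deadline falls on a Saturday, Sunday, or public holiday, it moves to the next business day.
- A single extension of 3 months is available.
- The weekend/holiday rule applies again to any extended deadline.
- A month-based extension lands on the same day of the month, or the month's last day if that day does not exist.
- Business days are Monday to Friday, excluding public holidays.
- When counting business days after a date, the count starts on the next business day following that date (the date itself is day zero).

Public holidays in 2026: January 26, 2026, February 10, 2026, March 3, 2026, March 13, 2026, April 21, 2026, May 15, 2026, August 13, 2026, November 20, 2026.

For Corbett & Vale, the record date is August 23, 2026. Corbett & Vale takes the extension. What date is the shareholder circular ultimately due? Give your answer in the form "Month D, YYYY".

3 business days after August 23, 2026, excluding weekends and holidays, is August 26, 2026.
August 26, 2026 is a Wednesday and not a listed holiday, so it stands.
Applying the 3 months extension: 3 months after August 26, 2026 is November 26, 2026.
November 26, 2026 (Thursday) is already a business day.
Deadline: November 26, 2026.

November 26, 2026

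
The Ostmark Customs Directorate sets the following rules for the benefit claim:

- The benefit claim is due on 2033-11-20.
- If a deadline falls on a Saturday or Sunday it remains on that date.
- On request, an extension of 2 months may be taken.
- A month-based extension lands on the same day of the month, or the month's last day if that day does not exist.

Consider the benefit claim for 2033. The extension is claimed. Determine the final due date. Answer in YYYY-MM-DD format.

Start from the fixed due date, 2033-11-20.
No adjustment is made for weekends or holidays, so 2033-11-20 stands.
Applying the 2 months extension: 2 months after 2033-11-20 is 2034-01-20.
2034-01-20 falls on a Friday. The rules make no weekend/holiday allowance, so it remains 2034-01-20.
Deadline: 2034-01-20.

2034-01-20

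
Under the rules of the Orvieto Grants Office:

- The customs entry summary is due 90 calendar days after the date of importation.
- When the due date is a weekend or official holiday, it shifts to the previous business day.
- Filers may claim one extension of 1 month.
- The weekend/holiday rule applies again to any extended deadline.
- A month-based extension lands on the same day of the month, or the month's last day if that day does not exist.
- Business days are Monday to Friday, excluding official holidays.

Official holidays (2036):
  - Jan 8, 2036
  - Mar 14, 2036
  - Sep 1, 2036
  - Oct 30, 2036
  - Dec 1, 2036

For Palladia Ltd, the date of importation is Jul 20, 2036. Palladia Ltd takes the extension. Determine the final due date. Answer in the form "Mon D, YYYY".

Trigger date Jul 20, 2036 + 90 calendar days = Oct 18, 2036.
Because Oct 18, 2036 is a Saturday, the deadline becomes Oct 17, 2036 (Friday).
Applying the 1 month extension: 1 month after Oct 17, 2036 is Nov 17, 2036.
Nov 17, 2036 falls on a Monday, which is a business day, so no adjustment is needed.
The final due date is Nov 17, 2036.

Nov 17, 2036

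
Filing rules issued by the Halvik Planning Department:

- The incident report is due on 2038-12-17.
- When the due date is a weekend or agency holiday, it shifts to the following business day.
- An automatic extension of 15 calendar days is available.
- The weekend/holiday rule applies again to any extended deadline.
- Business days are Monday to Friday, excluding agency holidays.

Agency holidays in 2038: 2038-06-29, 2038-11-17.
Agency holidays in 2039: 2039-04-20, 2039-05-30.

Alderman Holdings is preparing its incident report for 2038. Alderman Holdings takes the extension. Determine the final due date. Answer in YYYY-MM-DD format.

The stated deadline is 2038-12-17.
Since 2038-12-17 is a Friday and not a holiday, the date is unchanged.
The 15-calendar-day extension moves the deadline from 2038-12-17 to 2039-01-01.
2039-01-01 is a Saturday; the next business day is 2039-01-03 (Monday).
Deadline: 2039-01-03.

2039-01-03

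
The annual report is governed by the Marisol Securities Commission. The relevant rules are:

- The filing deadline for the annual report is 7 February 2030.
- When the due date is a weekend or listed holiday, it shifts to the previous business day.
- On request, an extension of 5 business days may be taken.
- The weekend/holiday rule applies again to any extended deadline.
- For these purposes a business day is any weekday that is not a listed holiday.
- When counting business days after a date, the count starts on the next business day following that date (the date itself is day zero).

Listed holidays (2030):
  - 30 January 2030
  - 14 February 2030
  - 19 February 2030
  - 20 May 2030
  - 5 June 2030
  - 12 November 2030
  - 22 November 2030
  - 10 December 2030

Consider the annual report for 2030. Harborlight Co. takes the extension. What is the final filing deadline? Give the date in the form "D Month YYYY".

Start from the fixed due date, 7 February 2030.
7 February 2030 (Thursday) is already a business day.
Applying the 5-business-day extension: 5 business days after 7 February 2030 is 15 February 2030.
15 February 2030 (Friday) is already a business day.
The final due date is 15 February 2030.

15 February 2030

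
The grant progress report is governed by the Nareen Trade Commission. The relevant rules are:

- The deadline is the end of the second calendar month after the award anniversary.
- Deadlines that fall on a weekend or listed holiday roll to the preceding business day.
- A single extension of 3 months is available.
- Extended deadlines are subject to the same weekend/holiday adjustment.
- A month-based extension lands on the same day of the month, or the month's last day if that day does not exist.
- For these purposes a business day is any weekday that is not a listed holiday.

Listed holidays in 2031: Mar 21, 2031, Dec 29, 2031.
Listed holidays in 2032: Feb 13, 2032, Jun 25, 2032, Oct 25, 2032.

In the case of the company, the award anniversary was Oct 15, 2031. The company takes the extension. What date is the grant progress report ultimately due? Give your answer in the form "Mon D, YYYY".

2 months after Oct 15, 2031 is December 2031; that month ends on Dec 31, 2031.
Since Dec 31, 2031 is a Wednesday and not a holiday, the date is unchanged.
Applying the 3 months extension: 3 months after Dec 31, 2031 is Mar 31, 2032.
Mar 31, 2032 (Wednesday) is already a business day.
The final due date is Mar 31, 2032.

Mar 31, 2032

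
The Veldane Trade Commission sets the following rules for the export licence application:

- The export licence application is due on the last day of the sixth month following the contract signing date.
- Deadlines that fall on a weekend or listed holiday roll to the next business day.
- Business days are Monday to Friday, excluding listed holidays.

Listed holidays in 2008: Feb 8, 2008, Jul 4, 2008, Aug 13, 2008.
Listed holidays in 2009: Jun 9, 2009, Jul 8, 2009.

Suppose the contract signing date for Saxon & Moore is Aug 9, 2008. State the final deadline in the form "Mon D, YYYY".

Mar 2, 2009

6 months after Aug 9, 2008 is February 2009; that month ends on Feb 28, 2009.
Feb 28, 2009 falls on a Saturday. Rolling to the next business day gives Mar 2, 2009, a Monday.
Final deadline: Mar 2, 2009.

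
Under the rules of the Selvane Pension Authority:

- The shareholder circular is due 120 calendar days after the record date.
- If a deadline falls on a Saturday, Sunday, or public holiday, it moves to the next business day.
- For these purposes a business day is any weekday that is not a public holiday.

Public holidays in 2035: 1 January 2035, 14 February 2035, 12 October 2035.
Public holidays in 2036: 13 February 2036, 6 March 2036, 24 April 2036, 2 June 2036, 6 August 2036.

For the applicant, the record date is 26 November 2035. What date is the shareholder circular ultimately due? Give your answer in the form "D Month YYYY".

25 March 2036

From 26 November 2035, 120 calendar days later is 25 March 2036.
25 March 2036 is a Tuesday and not a listed holiday, so it stands.
Deadline: 25 March 2036.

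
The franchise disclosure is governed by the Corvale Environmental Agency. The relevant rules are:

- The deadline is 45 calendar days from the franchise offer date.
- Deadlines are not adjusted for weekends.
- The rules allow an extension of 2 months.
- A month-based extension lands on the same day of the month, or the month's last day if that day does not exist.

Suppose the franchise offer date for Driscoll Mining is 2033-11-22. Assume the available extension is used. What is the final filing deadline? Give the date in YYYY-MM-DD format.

Adding 45 calendar days to 2033-11-22 gives 2034-01-06.
2034-01-06 is a Friday; no weekend or holiday adjustment applies.
Add 2 months to 2034-01-06: 2034-03-06.
No adjustment is made for weekends or holidays, so 2034-03-06 stands.
Deadline: 2034-03-06.

2034-03-06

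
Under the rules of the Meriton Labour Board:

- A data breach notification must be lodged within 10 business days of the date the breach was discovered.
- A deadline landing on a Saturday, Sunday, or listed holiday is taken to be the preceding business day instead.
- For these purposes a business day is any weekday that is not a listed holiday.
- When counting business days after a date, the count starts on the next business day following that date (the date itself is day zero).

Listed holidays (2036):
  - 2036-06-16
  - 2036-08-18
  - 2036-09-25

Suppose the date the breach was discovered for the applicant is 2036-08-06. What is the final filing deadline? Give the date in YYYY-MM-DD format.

Starting the day after 2036-08-06 and counting 10 business days lands on 2036-08-21.
Since 2036-08-21 is a Thursday and not a holiday, the date is unchanged.
The final due date is 2036-08-21.

2036-08-21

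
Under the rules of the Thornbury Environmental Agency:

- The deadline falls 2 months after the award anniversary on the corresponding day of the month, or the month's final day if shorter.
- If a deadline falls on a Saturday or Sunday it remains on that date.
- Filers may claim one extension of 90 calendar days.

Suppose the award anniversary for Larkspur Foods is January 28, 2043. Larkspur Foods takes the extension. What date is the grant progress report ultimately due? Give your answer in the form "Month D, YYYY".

June 26, 2043

Moving 2 months forward from January 28, 2043 on the corresponding day gives March 28, 2043.
March 28, 2043 falls on a Saturday. The rules make no weekend/holiday allowance, so it remains March 28, 2043.
With the 90-day extension, March 28, 2043 becomes June 26, 2043.
June 26, 2043 is a Friday; no weekend or holiday adjustment applies.
The final due date is June 26, 2043.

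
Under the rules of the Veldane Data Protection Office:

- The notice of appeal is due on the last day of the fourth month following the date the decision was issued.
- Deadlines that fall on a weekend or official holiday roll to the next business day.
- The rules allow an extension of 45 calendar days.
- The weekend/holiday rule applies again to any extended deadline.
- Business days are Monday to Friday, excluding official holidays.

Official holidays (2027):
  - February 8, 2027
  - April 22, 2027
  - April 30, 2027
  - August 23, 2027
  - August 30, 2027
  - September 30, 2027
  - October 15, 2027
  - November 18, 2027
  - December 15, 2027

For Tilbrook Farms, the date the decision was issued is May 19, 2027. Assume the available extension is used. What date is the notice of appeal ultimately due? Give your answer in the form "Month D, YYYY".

The fourth month after May 19, 2027 is September 2027, whose last day is September 30, 2027.
September 30, 2027 is a listed holiday, so it moves to the next business day, October 1, 2027 (Friday).
The 45-calendar-day extension moves the deadline from October 1, 2027 to November 15, 2027.
November 15, 2027 is a Monday and not a listed holiday, so it stands.
So the filing is due November 15, 2027.

November 15, 2027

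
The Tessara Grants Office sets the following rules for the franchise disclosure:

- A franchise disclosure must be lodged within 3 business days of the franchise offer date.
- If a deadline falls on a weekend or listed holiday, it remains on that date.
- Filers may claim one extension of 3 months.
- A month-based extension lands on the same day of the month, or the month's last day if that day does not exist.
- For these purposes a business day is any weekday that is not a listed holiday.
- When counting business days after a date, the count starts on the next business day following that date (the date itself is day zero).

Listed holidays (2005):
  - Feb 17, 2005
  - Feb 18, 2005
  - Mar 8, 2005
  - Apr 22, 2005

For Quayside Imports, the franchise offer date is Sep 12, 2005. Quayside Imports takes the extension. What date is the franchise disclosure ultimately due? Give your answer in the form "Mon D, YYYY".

Counting 3 business days after Sep 12, 2005 (skipping weekends and listed holidays) reaches Sep 15, 2005.
No adjustment is made for weekends or holidays, so Sep 15, 2005 stands.
Add 3 months to Sep 15, 2005: Dec 15, 2005.
No adjustment is made for weekends or holidays, so Dec 15, 2005 stands.
Final deadline: Dec 15, 2005.

Dec 15, 2005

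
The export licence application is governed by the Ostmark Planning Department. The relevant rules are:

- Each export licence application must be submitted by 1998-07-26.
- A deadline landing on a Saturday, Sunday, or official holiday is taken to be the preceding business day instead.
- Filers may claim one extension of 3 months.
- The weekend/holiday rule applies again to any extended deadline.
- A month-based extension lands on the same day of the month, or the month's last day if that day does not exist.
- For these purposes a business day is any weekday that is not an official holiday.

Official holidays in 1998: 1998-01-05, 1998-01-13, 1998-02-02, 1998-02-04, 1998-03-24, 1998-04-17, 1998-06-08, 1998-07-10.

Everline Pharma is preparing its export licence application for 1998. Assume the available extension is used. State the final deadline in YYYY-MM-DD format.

1998-10-23

Start from the fixed due date, 1998-07-26.
1998-07-26 is a Sunday, so it moves to the preceding business day, 1998-07-24 (Friday).
Add 3 months to 1998-07-24: 1998-10-24.
1998-10-24 is a Saturday; the preceding business day is 1998-10-23 (Friday).
Deadline: 1998-10-23.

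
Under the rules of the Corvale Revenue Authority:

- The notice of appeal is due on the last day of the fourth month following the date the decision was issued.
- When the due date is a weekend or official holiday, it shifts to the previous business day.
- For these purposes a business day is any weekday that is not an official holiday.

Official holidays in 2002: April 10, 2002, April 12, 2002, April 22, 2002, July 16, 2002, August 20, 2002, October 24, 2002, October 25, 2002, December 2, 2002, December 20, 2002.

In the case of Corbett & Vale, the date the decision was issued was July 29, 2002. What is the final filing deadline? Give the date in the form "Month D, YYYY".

November 29, 2002

4 months after July 29, 2002 falls in November 2002; the last day of that month is November 30, 2002.
November 30, 2002 falls on a Saturday. Rolling to the preceding business day gives November 29, 2002, a Friday.
The final due date is November 29, 2002.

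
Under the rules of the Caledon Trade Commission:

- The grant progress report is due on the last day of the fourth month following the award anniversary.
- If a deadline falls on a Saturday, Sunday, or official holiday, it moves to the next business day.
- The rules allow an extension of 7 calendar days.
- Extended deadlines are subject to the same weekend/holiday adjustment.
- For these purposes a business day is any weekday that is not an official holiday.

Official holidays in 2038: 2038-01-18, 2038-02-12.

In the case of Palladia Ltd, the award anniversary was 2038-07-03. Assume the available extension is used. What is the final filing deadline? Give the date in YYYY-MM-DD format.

4 months after 2038-07-03 is November 2038; that month ends on 2038-11-30.
2038-11-30 (Tuesday) is already a business day.
Add the 7 calendar-day extension to 2038-11-30: 2038-12-07.
2038-12-07 (Tuesday) is already a business day.
Final deadline: 2038-12-07.

2038-12-07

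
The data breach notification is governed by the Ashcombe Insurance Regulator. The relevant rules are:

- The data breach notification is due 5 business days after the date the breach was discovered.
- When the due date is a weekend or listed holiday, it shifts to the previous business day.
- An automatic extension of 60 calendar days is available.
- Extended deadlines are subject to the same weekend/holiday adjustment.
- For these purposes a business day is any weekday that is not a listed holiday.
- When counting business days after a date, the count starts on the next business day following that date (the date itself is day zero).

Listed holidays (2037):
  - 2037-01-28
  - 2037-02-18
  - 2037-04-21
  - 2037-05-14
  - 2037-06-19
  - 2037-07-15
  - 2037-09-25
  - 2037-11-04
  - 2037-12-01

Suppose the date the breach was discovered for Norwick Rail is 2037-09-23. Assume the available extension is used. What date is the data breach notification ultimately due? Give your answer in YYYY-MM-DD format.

2037-11-30

5 business days after 2037-09-23, excluding weekends and holidays, is 2037-10-01.
2037-10-01 falls on a Thursday, which is a business day, so no adjustment is needed.
The 60-calendar-day extension moves the deadline from 2037-10-01 to 2037-11-30.
2037-11-30 (Monday) is already a business day.
The final due date is 2037-11-30.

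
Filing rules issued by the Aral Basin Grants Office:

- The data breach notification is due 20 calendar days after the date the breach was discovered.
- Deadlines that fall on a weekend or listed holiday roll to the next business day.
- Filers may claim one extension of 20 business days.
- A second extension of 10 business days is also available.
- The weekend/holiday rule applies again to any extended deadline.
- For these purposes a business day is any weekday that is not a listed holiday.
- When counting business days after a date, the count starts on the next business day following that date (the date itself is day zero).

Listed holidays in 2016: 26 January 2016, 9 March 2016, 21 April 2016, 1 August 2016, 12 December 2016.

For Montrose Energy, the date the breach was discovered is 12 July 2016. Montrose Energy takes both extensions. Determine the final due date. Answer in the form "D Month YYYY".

20 calendar days after 12 July 2016 is 1 August 2016.
1 August 2016 falls on a listed holiday. Rolling to the next business day gives 2 August 2016, a Tuesday.
Applying the 20-business-day extension: 20 business days after 2 August 2016 is 30 August 2016.
30 August 2016 is a Tuesday and not a listed holiday, so it stands.
Counting 10 further business days from 30 August 2016 reaches 13 September 2016.
13 September 2016 is a Tuesday and not a listed holiday, so it stands.
So the filing is due 13 September 2016.

13 September 2016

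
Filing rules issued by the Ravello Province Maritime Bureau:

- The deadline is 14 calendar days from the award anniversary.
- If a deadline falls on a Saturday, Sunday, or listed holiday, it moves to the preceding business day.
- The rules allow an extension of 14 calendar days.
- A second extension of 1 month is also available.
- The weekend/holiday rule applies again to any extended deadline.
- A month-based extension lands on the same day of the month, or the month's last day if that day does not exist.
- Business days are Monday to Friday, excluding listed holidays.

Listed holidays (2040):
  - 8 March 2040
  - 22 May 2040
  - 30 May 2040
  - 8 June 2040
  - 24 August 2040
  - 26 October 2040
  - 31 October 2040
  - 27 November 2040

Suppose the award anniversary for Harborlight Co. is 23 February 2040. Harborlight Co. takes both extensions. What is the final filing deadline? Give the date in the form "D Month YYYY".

14 calendar days after 23 February 2040 is 8 March 2040.
Because 8 March 2040 is a listed holiday, the deadline becomes 7 March 2040 (Wednesday).
With the 14-day extension, 7 March 2040 becomes 21 March 2040.
21 March 2040 (Wednesday) is already a business day.
Add 1 month to 21 March 2040: 21 April 2040.
21 April 2040 is a Saturday, so it moves to the preceding business day, 20 April 2040 (Friday).
The final due date is 20 April 2040.

20 April 2040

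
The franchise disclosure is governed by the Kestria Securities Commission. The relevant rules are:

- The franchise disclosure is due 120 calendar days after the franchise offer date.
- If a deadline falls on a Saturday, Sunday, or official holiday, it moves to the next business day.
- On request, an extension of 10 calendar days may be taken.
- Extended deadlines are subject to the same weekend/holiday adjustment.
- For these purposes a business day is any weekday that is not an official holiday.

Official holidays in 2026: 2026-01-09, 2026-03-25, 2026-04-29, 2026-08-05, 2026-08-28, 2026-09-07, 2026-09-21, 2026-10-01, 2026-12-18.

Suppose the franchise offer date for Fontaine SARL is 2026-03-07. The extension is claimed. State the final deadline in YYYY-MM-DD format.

Adding 120 calendar days to 2026-03-07 gives 2026-07-05.
2026-07-05 is a Sunday, so it moves to the next business day, 2026-07-06 (Monday).
The 10-calendar-day extension moves the deadline from 2026-07-06 to 2026-07-16.
2026-07-16 (Thursday) is already a business day.
So the filing is due 2026-07-16.

2026-07-16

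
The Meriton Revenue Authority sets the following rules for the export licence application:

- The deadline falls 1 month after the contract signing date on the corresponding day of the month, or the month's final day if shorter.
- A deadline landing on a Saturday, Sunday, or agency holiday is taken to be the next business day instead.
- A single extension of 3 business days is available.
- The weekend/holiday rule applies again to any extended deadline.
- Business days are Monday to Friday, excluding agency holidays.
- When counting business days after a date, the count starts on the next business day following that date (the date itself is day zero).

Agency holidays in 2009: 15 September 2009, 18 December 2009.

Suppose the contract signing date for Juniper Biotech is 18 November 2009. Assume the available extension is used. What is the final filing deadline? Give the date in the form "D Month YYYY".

1 month from 18 November 2009 is 18 December 2009.
18 December 2009 falls on a listed holiday. Rolling to the next business day gives 21 December 2009, a Monday.
Applying the 3-business-day extension: 3 business days after 21 December 2009 is 24 December 2009.
24 December 2009 is a Thursday and not a listed holiday, so it stands.
So the filing is due 24 December 2009.

24 December 2009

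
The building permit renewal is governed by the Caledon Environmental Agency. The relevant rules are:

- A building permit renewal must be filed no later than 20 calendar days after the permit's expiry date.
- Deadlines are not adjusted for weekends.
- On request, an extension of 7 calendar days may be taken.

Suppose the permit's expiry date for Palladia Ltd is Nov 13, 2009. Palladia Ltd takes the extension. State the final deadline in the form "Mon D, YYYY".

Adding 20 calendar days to Nov 13, 2009 gives Dec 3, 2009.
Dec 3, 2009 falls on a Thursday. The rules make no weekend/holiday allowance, so it remains Dec 3, 2009.
Add the 7 calendar-day extension to Dec 3, 2009: Dec 10, 2009.
Dec 10, 2009 falls on a Thursday. The rules make no weekend/holiday allowance, so it remains Dec 10, 2009.
Deadline: Dec 10, 2009.

Dec 10, 2009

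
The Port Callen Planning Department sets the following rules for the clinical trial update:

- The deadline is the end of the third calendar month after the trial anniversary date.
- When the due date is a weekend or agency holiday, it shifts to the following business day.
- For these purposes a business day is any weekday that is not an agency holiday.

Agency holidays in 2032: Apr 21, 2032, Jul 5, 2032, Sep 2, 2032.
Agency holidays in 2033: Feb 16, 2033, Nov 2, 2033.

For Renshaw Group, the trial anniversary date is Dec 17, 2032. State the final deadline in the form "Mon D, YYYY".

3 months after Dec 17, 2032 falls in March 2033; the last day of that month is Mar 31, 2033.
Mar 31, 2033 (Thursday) is already a business day.
Final deadline: Mar 31, 2033.

Mar 31, 2033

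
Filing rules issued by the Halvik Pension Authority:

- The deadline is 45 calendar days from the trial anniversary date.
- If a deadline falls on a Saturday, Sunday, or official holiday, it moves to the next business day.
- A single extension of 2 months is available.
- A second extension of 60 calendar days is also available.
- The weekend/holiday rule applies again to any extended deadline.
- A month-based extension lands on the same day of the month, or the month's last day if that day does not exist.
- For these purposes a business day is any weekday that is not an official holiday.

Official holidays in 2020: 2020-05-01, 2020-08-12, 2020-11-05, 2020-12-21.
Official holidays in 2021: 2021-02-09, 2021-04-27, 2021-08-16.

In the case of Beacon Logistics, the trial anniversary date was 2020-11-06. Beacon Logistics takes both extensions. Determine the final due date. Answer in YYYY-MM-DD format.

45 calendar days after 2020-11-06 is 2020-12-21.
2020-12-21 falls on a listed holiday. Rolling to the next business day gives 2020-12-22, a Tuesday.
Add 2 months to 2020-12-22: 2021-02-22.
Since 2021-02-22 is a Monday and not a holiday, the date is unchanged.
Applying the 60-calendar-day extension: 2021-02-22 + 60 days = 2021-04-23.
2021-04-23 is a Friday and not a listed holiday, so it stands.
Deadline: 2021-04-23.

2021-04-23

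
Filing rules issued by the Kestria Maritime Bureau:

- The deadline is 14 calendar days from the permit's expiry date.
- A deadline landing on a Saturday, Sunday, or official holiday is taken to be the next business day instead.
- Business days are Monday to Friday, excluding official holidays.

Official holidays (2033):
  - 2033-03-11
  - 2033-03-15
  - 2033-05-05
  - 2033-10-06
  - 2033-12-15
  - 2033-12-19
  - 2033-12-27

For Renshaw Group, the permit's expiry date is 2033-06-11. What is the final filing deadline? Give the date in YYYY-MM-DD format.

Trigger date 2033-06-11 + 14 calendar days = 2033-06-25.
2033-06-25 is a Saturday; the next business day is 2033-06-27 (Monday).
Deadline: 2033-06-27.

2033-06-27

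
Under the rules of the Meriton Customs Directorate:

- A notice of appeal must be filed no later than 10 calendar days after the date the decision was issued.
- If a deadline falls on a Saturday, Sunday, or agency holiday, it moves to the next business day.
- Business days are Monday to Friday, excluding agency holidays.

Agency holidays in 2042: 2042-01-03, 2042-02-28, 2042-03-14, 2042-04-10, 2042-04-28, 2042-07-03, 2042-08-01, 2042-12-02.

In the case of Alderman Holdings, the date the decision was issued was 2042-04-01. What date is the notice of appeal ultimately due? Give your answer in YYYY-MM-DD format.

Trigger date 2042-04-01 + 10 calendar days = 2042-04-11.
2042-04-11 (Friday) is already a business day.
Final deadline: 2042-04-11.

2042-04-11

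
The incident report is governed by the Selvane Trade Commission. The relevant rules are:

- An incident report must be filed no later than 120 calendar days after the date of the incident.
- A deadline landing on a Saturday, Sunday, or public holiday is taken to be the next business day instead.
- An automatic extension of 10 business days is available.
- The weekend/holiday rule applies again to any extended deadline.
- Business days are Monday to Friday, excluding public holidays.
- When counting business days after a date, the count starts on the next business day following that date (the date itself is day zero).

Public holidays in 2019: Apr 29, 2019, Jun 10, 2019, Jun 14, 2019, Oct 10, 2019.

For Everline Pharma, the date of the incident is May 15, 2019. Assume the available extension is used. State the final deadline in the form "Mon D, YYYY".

Sep 26, 2019

Adding 120 calendar days to May 15, 2019 gives Sep 12, 2019.
Sep 12, 2019 (Thursday) is already a business day.
Applying the 10-business-day extension: 10 business days after Sep 12, 2019 is Sep 26, 2019.
Sep 26, 2019 (Thursday) is already a business day.
Deadline: Sep 26, 2019.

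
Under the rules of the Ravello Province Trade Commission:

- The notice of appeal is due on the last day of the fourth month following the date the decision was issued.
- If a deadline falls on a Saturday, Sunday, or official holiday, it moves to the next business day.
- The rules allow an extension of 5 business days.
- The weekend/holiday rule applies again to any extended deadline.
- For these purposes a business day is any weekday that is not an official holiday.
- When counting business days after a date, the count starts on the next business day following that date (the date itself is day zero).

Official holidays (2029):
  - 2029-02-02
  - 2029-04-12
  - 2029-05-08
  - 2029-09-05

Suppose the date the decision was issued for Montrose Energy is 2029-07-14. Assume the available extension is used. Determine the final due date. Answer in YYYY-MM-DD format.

The fourth month after 2029-07-14 is November 2029, whose last day is 2029-11-30.
2029-11-30 falls on a Friday, which is a business day, so no adjustment is needed.
The 5-business-day extension runs from 2029-11-30 to 2029-12-07.
Since 2029-12-07 is a Friday and not a holiday, the date is unchanged.
The final due date is 2029-12-07.

2029-12-07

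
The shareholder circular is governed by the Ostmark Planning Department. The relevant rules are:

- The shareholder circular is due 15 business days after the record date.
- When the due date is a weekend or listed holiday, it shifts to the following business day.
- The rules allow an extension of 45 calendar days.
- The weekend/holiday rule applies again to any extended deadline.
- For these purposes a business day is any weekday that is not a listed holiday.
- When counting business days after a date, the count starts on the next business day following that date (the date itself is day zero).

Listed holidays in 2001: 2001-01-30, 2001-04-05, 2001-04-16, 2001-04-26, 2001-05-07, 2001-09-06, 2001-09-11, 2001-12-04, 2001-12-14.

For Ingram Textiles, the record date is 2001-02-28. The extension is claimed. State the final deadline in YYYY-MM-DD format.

Counting 15 business days after 2001-02-28 (skipping weekends and listed holidays) reaches 2001-03-21.
2001-03-21 (Wednesday) is already a business day.
The 45-calendar-day extension moves the deadline from 2001-03-21 to 2001-05-05.
Because 2001-05-05 is a Saturday, the deadline becomes 2001-05-08 (Tuesday).
Final deadline: 2001-05-08.

2001-05-08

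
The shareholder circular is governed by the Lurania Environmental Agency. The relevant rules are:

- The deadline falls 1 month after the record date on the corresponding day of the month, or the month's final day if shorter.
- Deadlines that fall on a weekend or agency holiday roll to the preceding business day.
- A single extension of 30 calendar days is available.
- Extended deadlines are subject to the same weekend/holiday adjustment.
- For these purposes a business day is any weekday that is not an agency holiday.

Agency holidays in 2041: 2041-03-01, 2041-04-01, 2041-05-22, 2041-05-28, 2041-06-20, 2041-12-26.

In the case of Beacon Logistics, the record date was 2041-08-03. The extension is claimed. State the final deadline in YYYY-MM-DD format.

2041-10-03

1 month after 2041-08-03, on the same day of the month, is 2041-09-03.
2041-09-03 falls on a Tuesday, which is a business day, so no adjustment is needed.
The 30-calendar-day extension moves the deadline from 2041-09-03 to 2041-10-03.
2041-10-03 (Thursday) is already a business day.
Final deadline: 2041-10-03.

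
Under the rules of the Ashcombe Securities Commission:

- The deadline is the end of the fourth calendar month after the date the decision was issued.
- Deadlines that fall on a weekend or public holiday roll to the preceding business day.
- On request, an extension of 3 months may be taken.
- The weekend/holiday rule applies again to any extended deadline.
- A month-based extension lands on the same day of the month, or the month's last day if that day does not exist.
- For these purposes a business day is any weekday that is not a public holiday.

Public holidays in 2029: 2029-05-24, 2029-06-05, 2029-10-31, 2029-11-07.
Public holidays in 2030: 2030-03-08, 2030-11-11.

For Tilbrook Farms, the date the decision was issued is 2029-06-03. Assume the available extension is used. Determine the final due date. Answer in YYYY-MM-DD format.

4 months after 2029-06-03 is October 2029; that month ends on 2029-10-31.
2029-10-31 is a listed holiday; the preceding business day is 2029-10-30 (Tuesday).
The 3 months extension carries 2029-10-30 to 2030-01-30.
2030-01-30 falls on a Wednesday, which is a business day, so no adjustment is needed.
Deadline: 2030-01-30.

2030-01-30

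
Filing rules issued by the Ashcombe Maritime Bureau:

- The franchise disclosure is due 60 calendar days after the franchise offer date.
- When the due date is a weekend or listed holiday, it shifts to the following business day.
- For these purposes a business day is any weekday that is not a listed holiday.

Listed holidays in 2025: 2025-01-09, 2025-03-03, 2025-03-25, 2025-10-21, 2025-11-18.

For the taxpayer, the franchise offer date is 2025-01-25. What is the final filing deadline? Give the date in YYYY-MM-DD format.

2025-03-26

Adding 60 calendar days to 2025-01-25 gives 2025-03-26.
2025-03-26 falls on a Wednesday, which is a business day, so no adjustment is needed.
Final deadline: 2025-03-26.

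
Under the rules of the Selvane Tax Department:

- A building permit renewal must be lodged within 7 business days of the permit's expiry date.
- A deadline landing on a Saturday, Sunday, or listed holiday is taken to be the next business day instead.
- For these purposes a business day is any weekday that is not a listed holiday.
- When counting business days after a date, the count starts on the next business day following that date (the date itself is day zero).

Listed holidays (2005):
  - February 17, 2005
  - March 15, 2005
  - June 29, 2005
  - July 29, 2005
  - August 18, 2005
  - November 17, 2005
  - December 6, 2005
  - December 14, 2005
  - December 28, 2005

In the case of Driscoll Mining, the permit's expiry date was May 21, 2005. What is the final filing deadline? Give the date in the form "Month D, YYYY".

May 31, 2005

7 business days after May 21, 2005, excluding weekends and holidays, is May 31, 2005.
Since May 31, 2005 is a Tuesday and not a holiday, the date is unchanged.
Final deadline: May 31, 2005.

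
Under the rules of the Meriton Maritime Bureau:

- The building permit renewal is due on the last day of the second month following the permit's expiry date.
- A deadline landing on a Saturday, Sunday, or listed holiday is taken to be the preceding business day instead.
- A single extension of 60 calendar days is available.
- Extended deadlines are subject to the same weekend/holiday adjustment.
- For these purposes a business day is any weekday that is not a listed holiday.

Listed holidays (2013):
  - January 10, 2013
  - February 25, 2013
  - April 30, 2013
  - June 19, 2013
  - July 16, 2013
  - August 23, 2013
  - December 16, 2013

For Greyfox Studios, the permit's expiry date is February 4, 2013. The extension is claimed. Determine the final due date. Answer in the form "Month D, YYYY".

2 months after February 4, 2013 is April 2013; that month ends on April 30, 2013.
April 30, 2013 is a listed holiday; the preceding business day is April 29, 2013 (Monday).
The 60-calendar-day extension moves the deadline from April 29, 2013 to June 28, 2013.
June 28, 2013 (Friday) is already a business day.
Deadline: June 28, 2013.

June 28, 2013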